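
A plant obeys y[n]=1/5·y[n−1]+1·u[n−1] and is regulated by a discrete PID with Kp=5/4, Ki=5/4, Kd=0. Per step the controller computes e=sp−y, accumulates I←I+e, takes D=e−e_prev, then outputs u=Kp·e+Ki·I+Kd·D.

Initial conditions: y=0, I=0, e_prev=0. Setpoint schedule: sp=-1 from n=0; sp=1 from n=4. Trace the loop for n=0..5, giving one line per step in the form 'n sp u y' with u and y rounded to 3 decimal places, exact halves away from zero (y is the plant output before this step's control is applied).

(exact arithmetic carried between steps; '≈' marks a value shown rounded to 6 d.p. or computed from one; I and e_prev carry over from the previous line; the table rounds u and y to 3 d.p., halves away from zero)
n=0: y=0, sp=-1, e=sp−y=-1; I=-1, D=e−e_prev=-1; u=5/4·(-1)+5/4·(-1)+0·(-1)=-2.5; next y=1/5·0+1·(-2.5)=-2.5
n=1: y=-2.5, sp=-1, e=sp−y=1.5; I=0.5, D=e−e_prev=2.5; u=5/4·1.5+5/4·0.5+0·2.5=2.5; next y=1/5·(-2.5)+1·2.5=2
n=2: y=2, sp=-1, e=sp−y=-3; I=-2.5, D=e−e_prev=-4.5; u=5/4·(-3)+5/4·(-2.5)+0·(-4.5)=-6.875; next y=1/5·2+1·(-6.875)=-6.475
n=3: y=-6.475, sp=-1, e=sp−y=5.475; I=2.975, D=e−e_prev=8.475; u=5/4·5.475+5/4·2.975+0·8.475=10.5625; next y=1/5·(-6.475)+1·10.5625=9.2675
n=4: y=9.2675, sp=1, e=sp−y=-8.2675; I=-5.2925, D=e−e_prev=-13.7425; u=5/4·(-8.2675)+5/4·(-5.2925)+0·(-13.7425)=-16.95; next y=1/5·9.2675+1·(-16.95)=-15.0965
n=5: y=-15.0965, sp=1, e=sp−y=16.0965; I=10.804, D=e−e_prev=24.364; u=5/4·16.0965+5/4·10.804+0·24.364=33.625625; next y=1/5·(-15.0965)+1·33.625625=30.606325

0 -1 -2.500 0.000
1 -1 2.500 -2.500
2 -1 -6.875 2.000
3 -1 10.563 -6.475
4 1 -16.950 9.268
5 1 33.626 -15.097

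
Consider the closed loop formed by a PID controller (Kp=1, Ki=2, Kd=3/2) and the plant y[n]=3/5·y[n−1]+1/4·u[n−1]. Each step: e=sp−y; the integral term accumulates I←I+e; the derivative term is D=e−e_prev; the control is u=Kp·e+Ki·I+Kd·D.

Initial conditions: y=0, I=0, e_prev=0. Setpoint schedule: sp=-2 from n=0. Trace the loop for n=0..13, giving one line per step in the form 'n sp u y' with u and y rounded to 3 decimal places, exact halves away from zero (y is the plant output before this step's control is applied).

(exact arithmetic carried between steps; '≈' marks a value shown rounded to 6 d.p. or computed from one; I and e_prev carry over from the previous line; the table rounds u and y to 3 d.p., halves away from zero)
n=0: y=0, sp=-2, e=sp−y=-2; I=-2, D=e−e_prev=-2; u=1·(-2)+2·(-2)+3/2·(-2)=-9; next y=3/5·0+1/4·(-9)=-2.25
n=1: y=-2.25, sp=-2, e=sp−y=0.25; I=-1.75, D=e−e_prev=2.25; u=1·0.25+2·(-1.75)+3/2·2.25=0.125; next y=3/5·(-2.25)+1/4·0.125=-1.31875
n=2: y=-1.31875, sp=-2, e=sp−y=-0.68125; I=-2.43125, D=e−e_prev=-0.93125; u=1·(-0.68125)+2·(-2.43125)+3/2·(-0.93125)=-6.940625; next y=3/5·(-1.31875)+1/4·(-6.940625)≈-2.526406
n=3: y≈-2.526406, sp=-2, e=sp−y≈0.526406; I≈-1.904844, D=e−e_prev≈1.207656; u=1·0.526406+2·(-1.904844)+3/2·1.207656≈-1.471797; next y=3/5·(-2.526406)+1/4·(-1.471797)≈-1.883793
n=4: y≈-1.883793, sp=-2, e=sp−y≈-0.116207; I≈-2.021051, D=e−e_prev≈-0.642613; u=1·(-0.116207)+2·(-2.021051)+3/2·(-0.642613)≈-5.122229; next y=3/5·(-1.883793)+1/4·(-5.122229)≈-2.410833
n=5: y≈-2.410833, sp=-2, e=sp−y≈0.410833; I≈-1.610218, D=e−e_prev≈0.527040; u=1·0.410833+2·(-1.610218)+3/2·0.527040≈-2.019043; next y=3/5·(-2.410833)+1/4·(-2.019043)≈-1.951260
n=6: y≈-1.951260, sp=-2, e=sp−y≈-0.048740; I≈-1.658957, D=e−e_prev≈-0.459572; u=1·(-0.048740)+2·(-1.658957)+3/2·(-0.459572)≈-4.056013; next y=3/5·(-1.951260)+1/4·(-4.056013)≈-2.184760
n=7: y≈-2.184760, sp=-2, e=sp−y≈0.184760; I≈-1.474198, D=e−e_prev≈0.233499; u=1·0.184760+2·(-1.474198)+3/2·0.233499≈-2.413388; next y=3/5·(-2.184760)+1/4·(-2.413388)≈-1.914203
n=8: y≈-1.914203, sp=-2, e=sp−y≈-0.085797; I≈-1.559995, D=e−e_prev≈-0.270557; u=1·(-0.085797)+2·(-1.559995)+3/2·(-0.270557)≈-3.611623; next y=3/5·(-1.914203)+1/4·(-3.611623)≈-2.051427
n=9: y≈-2.051427, sp=-2, e=sp−y≈0.051427; I≈-1.508568, D=e−e_prev≈0.137225; u=1·0.051427+2·(-1.508568)+3/2·0.137225≈-2.759871; next y=3/5·(-2.051427)+1/4·(-2.759871)≈-1.920824
n=10: y≈-1.920824, sp=-2, e=sp−y≈-0.079176; I≈-1.587744, D=e−e_prev≈-0.130603; u=1·(-0.079176)+2·(-1.587744)+3/2·(-0.130603)≈-3.450568; next y=3/5·(-1.920824)+1/4·(-3.450568)≈-2.015136
n=11: y≈-2.015136, sp=-2, e=sp−y≈0.015136; I≈-1.572607, D=e−e_prev≈0.094312; u=1·0.015136+2·(-1.572607)+3/2·0.094312≈-2.988609; next y=3/5·(-2.015136)+1/4·(-2.988609)≈-1.956234
n=12: y≈-1.956234, sp=-2, e=sp−y≈-0.043766; I≈-1.616373, D=e−e_prev≈-0.058902; u=1·(-0.043766)+2·(-1.616373)+3/2·(-0.058902)≈-3.364865; next y=3/5·(-1.956234)+1/4·(-3.364865)≈-2.014957
n=13: y≈-2.014957, sp=-2, e=sp−y≈0.014957; I≈-1.601416, D=e−e_prev≈0.058723; u=1·0.014957+2·(-1.601416)+3/2·0.058723≈-3.099792; next y=3/5·(-2.014957)+1/4·(-3.099792)≈-1.983922

0 -2 -9.000 0.000
1 -2 0.125 -2.250
2 -2 -6.941 -1.319
3 -2 -1.472 -2.526
4 -2 -5.122 -1.884
5 -2 -2.019 -2.411
6 -2 -4.056 -1.951
7 -2 -2.413 -2.185
8 -2 -3.612 -1.914
9 -2 -2.760 -2.051
10 -2 -3.451 -1.921
11 -2 -2.989 -2.015
12 -2 -3.365 -1.956
13 -2 -3.100 -2.015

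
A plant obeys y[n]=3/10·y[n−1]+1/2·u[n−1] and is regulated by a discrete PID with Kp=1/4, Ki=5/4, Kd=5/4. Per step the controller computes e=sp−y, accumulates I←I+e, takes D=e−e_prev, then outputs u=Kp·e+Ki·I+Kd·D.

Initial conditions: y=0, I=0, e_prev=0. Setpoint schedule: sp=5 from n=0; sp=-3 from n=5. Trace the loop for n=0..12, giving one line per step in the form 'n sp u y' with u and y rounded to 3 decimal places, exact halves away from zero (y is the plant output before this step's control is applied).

(exact arithmetic carried between steps; '≈' marks a value shown rounded to 6 d.p. or computed from one; I and e_prev carry over from the previous line; the table rounds u and y to 3 d.p., halves away from zero)
n=0: y=0, sp=5, e=sp−y=5; I=5, D=e−e_prev=5; u=1/4·5+5/4·5+5/4·5=13.75; next y=3/10·0+1/2·13.75=6.875
n=1: y=6.875, sp=5, e=sp−y=-1.875; I=3.125, D=e−e_prev=-6.875; u=1/4·(-1.875)+5/4·3.125+5/4·(-6.875)=-5.15625; next y=3/10·6.875+1/2·(-5.15625)=-0.515625
n=2: y=-0.515625, sp=5, e=sp−y=5.515625; I=8.640625, D=e−e_prev=7.390625; u=1/4·5.515625+5/4·8.640625+5/4·7.390625≈21.417969; next y=3/10·(-0.515625)+1/2·21.417969≈10.554297
n=3: y≈10.554297, sp=5, e=sp−y≈-5.554297; I≈3.086328, D=e−e_prev≈-11.069922; u=1/4·(-5.554297)+5/4·3.086328+5/4·(-11.069922)≈-11.368066; next y=3/10·10.554297+1/2·(-11.368066)≈-2.517744
n=4: y≈-2.517744, sp=5, e=sp−y≈7.517744; I≈10.604072, D=e−e_prev≈13.072041; u=1/4·7.517744+5/4·10.604072+5/4·13.072041≈31.474578; next y=3/10·(-2.517744)+1/2·31.474578≈14.981966
n=5: y≈14.981966, sp=-3, e=sp−y≈-17.981966; I≈-7.377893, D=e−e_prev≈-25.499710; u=1/4·(-17.981966)+5/4·(-7.377893)+5/4·(-25.499710)≈-45.592495; next y=3/10·14.981966+1/2·(-45.592495)≈-18.301658
n=6: y≈-18.301658, sp=-3, e=sp−y≈15.301658; I≈7.923765, D=e−e_prev≈33.283623; u=1/4·15.301658+5/4·7.923765+5/4·33.283623≈55.334650; next y=3/10·(-18.301658)+1/2·55.334650≈22.176827
n=7: y≈22.176827, sp=-3, e=sp−y≈-25.176827; I≈-17.253063, D=e−e_prev≈-40.478485; u=1/4·(-25.176827)+5/4·(-17.253063)+5/4·(-40.478485)≈-78.458642; next y=3/10·22.176827+1/2·(-78.458642)≈-32.576273
n=8: y≈-32.576273, sp=-3, e=sp−y≈29.576273; I≈12.323210, D=e−e_prev≈54.753100; u=1/4·29.576273+5/4·12.323210+5/4·54.753100≈91.239456; next y=3/10·(-32.576273)+1/2·91.239456≈35.846846
n=9: y≈35.846846, sp=-3, e=sp−y≈-38.846846; I≈-26.523636, D=e−e_prev≈-68.423119; u=1/4·(-38.846846)+5/4·(-26.523636)+5/4·(-68.423119)≈-128.395155; next y=3/10·35.846846+1/2·(-128.395155)≈-53.443524
n=10: y≈-53.443524, sp=-3, e=sp−y≈50.443524; I≈23.919888, D=e−e_prev≈89.290370; u=1/4·50.443524+5/4·23.919888+5/4·89.290370≈154.123703; next y=3/10·(-53.443524)+1/2·154.123703≈61.028794
n=11: y≈61.028794, sp=-3, e=sp−y≈-64.028794; I≈-40.108907, D=e−e_prev≈-114.472318; u=1/4·(-64.028794)+5/4·(-40.108907)+5/4·(-114.472318)≈-209.233730; next y=3/10·61.028794+1/2·(-209.233730)≈-86.308227
n=12: y≈-86.308227, sp=-3, e=sp−y≈83.308227; I≈43.199320, D=e−e_prev≈147.337021; u=1/4·83.308227+5/4·43.199320+5/4·147.337021≈258.997483; next y=3/10·(-86.308227)+1/2·258.997483≈103.606273

0 5 13.750 0.000
1 5 -5.156 6.875
2 5 21.418 -0.516
3 5 -11.368 10.554
4 5 31.475 -2.518
5 -3 -45.592 14.982
6 -3 55.335 -18.302
7 -3 -78.459 22.177
8 -3 91.239 -32.576
9 -3 -128.395 35.847
10 -3 154.124 -53.444
11 -3 -209.234 61.029
12 -3 258.997 -86.308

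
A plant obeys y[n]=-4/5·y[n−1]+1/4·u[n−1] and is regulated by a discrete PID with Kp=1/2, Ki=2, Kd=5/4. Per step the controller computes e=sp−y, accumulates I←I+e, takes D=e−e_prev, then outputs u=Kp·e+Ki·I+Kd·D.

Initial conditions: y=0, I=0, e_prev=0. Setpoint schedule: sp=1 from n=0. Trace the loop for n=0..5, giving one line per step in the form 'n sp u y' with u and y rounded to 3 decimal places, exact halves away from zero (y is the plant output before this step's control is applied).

0 1 3.750 0.000
1 1 0.984 0.938
2 1 7.687 -0.504
3 1 -1.715 2.325
4 1 16.471 -2.289
5 1 -13.608 5.949

(exact arithmetic carried between steps; '≈' marks a value shown rounded to 6 d.p. or computed from one; I and e_prev carry over from the previous line; the table rounds u and y to 3 d.p., halves away from zero)
n=0: y=0, sp=1, e=sp−y=1; I=1, D=e−e_prev=1; u=1/2·1+2·1+5/4·1=3.75; next y=-4/5·0+1/4·3.75=0.9375
n=1: y=0.9375, sp=1, e=sp−y=0.0625; I=1.0625, D=e−e_prev=-0.9375; u=1/2·0.0625+2·1.0625+5/4·(-0.9375)=0.984375; next y=-4/5·0.9375+1/4·0.984375≈-0.503906
n=2: y≈-0.503906, sp=1, e=sp−y≈1.503906; I≈2.566406, D=e−e_prev≈1.441406; u=1/2·1.503906+2·2.566406+5/4·1.441406≈7.686523; next y=-4/5·(-0.503906)+1/4·7.686523≈2.324756
n=3: y≈2.324756, sp=1, e=sp−y≈-1.324756; I≈1.241650, D=e−e_prev≈-2.828662; u=1/2·(-1.324756)+2·1.241650+5/4·(-2.828662)≈-1.714905; next y=-4/5·2.324756+1/4·(-1.714905)≈-2.288531
n=4: y≈-2.288531, sp=1, e=sp−y≈3.288531; I≈4.530181, D=e−e_prev≈4.613287; u=1/2·3.288531+2·4.530181+5/4·4.613287≈16.471236; next y=-4/5·(-2.288531)+1/4·16.471236≈5.948634
n=5: y≈5.948634, sp=1, e=sp−y≈-4.948634; I≈-0.418453, D=e−e_prev≈-8.237165; u=1/2·(-4.948634)+2·(-0.418453)+5/4·(-8.237165)≈-13.607678; next y=-4/5·5.948634+1/4·(-13.607678)≈-8.160827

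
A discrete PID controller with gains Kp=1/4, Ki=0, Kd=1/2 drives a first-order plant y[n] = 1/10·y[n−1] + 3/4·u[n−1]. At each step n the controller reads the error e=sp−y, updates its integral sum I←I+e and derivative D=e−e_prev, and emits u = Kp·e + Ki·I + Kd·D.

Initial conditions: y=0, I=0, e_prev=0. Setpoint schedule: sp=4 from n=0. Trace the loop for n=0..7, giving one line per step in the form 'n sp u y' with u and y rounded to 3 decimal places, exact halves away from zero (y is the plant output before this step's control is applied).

0 4 3.000 0.000
1 4 -0.688 2.250
2 4 2.343 -0.291
3 4 -0.441 1.728
4 4 1.983 -0.158
5 4 -0.183 1.471
6 4 1.728 0.010
7 4 0.032 1.297

(exact arithmetic carried between steps; '≈' marks a value shown rounded to 6 d.p. or computed from one; I and e_prev carry over from the previous line; the table rounds u and y to 3 d.p., halves away from zero)
n=0: y=0, sp=4, e=sp−y=4; I=4, D=e−e_prev=4; u=1/4·4+0·4+1/2·4=3; next y=1/10·0+3/4·3=2.25
n=1: y=2.25, sp=4, e=sp−y=1.75; I=5.75, D=e−e_prev=-2.25; u=1/4·1.75+0·5.75+1/2·(-2.25)=-0.6875; next y=1/10·2.25+3/4·(-0.6875)=-0.290625
n=2: y=-0.290625, sp=4, e=sp−y=4.290625; I=10.040625, D=e−e_prev=2.540625; u=1/4·4.290625+0·10.040625+1/2·2.540625≈2.342969; next y=1/10·(-0.290625)+3/4·2.342969≈1.728164
n=3: y≈1.728164, sp=4, e=sp−y≈2.271836; I≈12.312461, D=e−e_prev≈-2.018789; u=1/4·2.271836+0·12.312461+1/2·(-2.018789)≈-0.441436; next y=1/10·1.728164+3/4·(-0.441436)≈-0.158260
n=4: y≈-0.158260, sp=4, e=sp−y≈4.158260; I≈16.470721, D=e−e_prev≈1.886424; u=1/4·4.158260+0·16.470721+1/2·1.886424≈1.982777; next y=1/10·(-0.158260)+3/4·1.982777≈1.471257
n=5: y≈1.471257, sp=4, e=sp−y≈2.528743; I≈18.999464, D=e−e_prev≈-1.629517; u=1/4·2.528743+0·18.999464+1/2·(-1.629517)≈-0.182573; next y=1/10·1.471257+3/4·(-0.182573)≈0.010196
n=6: y≈0.010196, sp=4, e=sp−y≈3.989804; I≈22.989268, D=e−e_prev≈1.461061; u=1/4·3.989804+0·22.989268+1/2·1.461061≈1.727981; next y=1/10·0.010196+3/4·1.727981≈1.297006
n=7: y≈1.297006, sp=4, e=sp−y≈2.702994; I≈25.692263, D=e−e_prev≈-1.286810; u=1/4·2.702994+0·25.692263+1/2·(-1.286810)≈0.032344; next y=1/10·1.297006+3/4·0.032344≈0.153958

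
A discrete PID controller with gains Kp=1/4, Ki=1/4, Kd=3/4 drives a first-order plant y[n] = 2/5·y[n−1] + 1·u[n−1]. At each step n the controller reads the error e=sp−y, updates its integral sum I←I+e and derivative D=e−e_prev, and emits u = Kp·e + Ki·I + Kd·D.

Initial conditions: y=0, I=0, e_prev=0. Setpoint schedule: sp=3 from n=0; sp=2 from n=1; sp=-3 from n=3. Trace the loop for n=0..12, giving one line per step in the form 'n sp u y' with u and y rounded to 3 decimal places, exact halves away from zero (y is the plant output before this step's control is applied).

(exact arithmetic carried between steps; '≈' marks a value shown rounded to 6 d.p. or computed from one; I and e_prev carry over from the previous line; the table rounds u and y to 3 d.p., halves away from zero)
n=0: y=0, sp=3, e=sp−y=3; I=3, D=e−e_prev=3; u=1/4·3+1/4·3+3/4·3=3.75; next y=2/5·0+1·3.75=3.75
n=1: y=3.75, sp=2, e=sp−y=-1.75; I=1.25, D=e−e_prev=-4.75; u=1/4·(-1.75)+1/4·1.25+3/4·(-4.75)=-3.6875; next y=2/5·3.75+1·(-3.6875)=-2.1875
n=2: y=-2.1875, sp=2, e=sp−y=4.1875; I=5.4375, D=e−e_prev=5.9375; u=1/4·4.1875+1/4·5.4375+3/4·5.9375=6.859375; next y=2/5·(-2.1875)+1·6.859375=5.984375
n=3: y=5.984375, sp=-3, e=sp−y=-8.984375; I=-3.546875, D=e−e_prev=-13.171875; u=1/4·(-8.984375)+1/4·(-3.546875)+3/4·(-13.171875)≈-13.011719; next y=2/5·5.984375+1·(-13.011719)≈-10.617969
n=4: y≈-10.617969, sp=-3, e=sp−y≈7.617969; I≈4.071094, D=e−e_prev≈16.602344; u=1/4·7.617969+1/4·4.071094+3/4·16.602344≈15.374023; next y=2/5·(-10.617969)+1·15.374023≈11.126836
n=5: y≈11.126836, sp=-3, e=sp−y≈-14.126836; I≈-10.055742, D=e−e_prev≈-21.744805; u=1/4·(-14.126836)+1/4·(-10.055742)+3/4·(-21.744805)≈-22.354248; next y=2/5·11.126836+1·(-22.354248)≈-17.903514
n=6: y≈-17.903514, sp=-3, e=sp−y≈14.903514; I≈4.847771, D=e−e_prev≈29.030350; u=1/4·14.903514+1/4·4.847771+3/4·29.030350≈26.710583; next y=2/5·(-17.903514)+1·26.710583≈19.549178
n=7: y≈19.549178, sp=-3, e=sp−y≈-22.549178; I≈-17.701407, D=e−e_prev≈-37.452692; u=1/4·(-22.549178)+1/4·(-17.701407)+3/4·(-37.452692)≈-38.152165; next y=2/5·19.549178+1·(-38.152165)≈-30.332494
n=8: y≈-30.332494, sp=-3, e=sp−y≈27.332494; I≈9.631087, D=e−e_prev≈49.881672; u=1/4·27.332494+1/4·9.631087+3/4·49.881672≈46.652149; next y=2/5·(-30.332494)+1·46.652149≈34.519152
n=9: y≈34.519152, sp=-3, e=sp−y≈-37.519152; I≈-27.888064, D=e−e_prev≈-64.851645; u=1/4·(-37.519152)+1/4·(-27.888064)+3/4·(-64.851645)≈-64.990538; next y=2/5·34.519152+1·(-64.990538)≈-51.182877
n=10: y≈-51.182877, sp=-3, e=sp−y≈48.182877; I≈20.294813, D=e−e_prev≈85.702029; u=1/4·48.182877+1/4·20.294813+3/4·85.702029≈81.395944; next y=2/5·(-51.182877)+1·81.395944≈60.922793
n=11: y≈60.922793, sp=-3, e=sp−y≈-63.922793; I≈-43.627980, D=e−e_prev≈-112.105671; u=1/4·(-63.922793)+1/4·(-43.627980)+3/4·(-112.105671)≈-110.966946; next y=2/5·60.922793+1·(-110.966946)≈-86.597829
n=12: y≈-86.597829, sp=-3, e=sp−y≈83.597829; I≈39.969849, D=e−e_prev≈147.520622; u=1/4·83.597829+1/4·39.969849+3/4·147.520622≈141.532386; next y=2/5·(-86.597829)+1·141.532386≈106.893255

0 3 3.750 0.000
1 2 -3.688 3.750
2 2 6.859 -2.188
3 -3 -13.012 5.984
4 -3 15.374 -10.618
5 -3 -22.354 11.127
6 -3 26.711 -17.904
7 -3 -38.152 19.549
8 -3 46.652 -30.332
9 -3 -64.991 34.519
10 -3 81.396 -51.183
11 -3 -110.967 60.923
12 -3 141.532 -86.598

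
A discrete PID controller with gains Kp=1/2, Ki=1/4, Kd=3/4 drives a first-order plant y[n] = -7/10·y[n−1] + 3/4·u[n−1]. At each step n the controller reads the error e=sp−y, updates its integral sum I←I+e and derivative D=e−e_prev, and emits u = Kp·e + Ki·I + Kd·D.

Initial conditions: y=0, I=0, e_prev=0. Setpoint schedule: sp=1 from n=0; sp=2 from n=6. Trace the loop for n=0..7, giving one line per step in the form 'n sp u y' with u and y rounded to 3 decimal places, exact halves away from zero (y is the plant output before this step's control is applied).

(exact arithmetic carried between steps; '≈' marks a value shown rounded to 6 d.p. or computed from one; I and e_prev carry over from the previous line; the table rounds u and y to 3 d.p., halves away from zero)
n=0: y=0, sp=1, e=sp−y=1; I=1, D=e−e_prev=1; u=1/2·1+1/4·1+3/4·1=1.5; next y=-7/10·0+3/4·1.5=1.125
n=1: y=1.125, sp=1, e=sp−y=-0.125; I=0.875, D=e−e_prev=-1.125; u=1/2·(-0.125)+1/4·0.875+3/4·(-1.125)=-0.6875; next y=-7/10·1.125+3/4·(-0.6875)=-1.303125
n=2: y=-1.303125, sp=1, e=sp−y=2.303125; I=3.178125, D=e−e_prev=2.428125; u=1/2·2.303125+1/4·3.178125+3/4·2.428125≈3.767188; next y=-7/10·(-1.303125)+3/4·3.767188≈3.737578
n=3: y≈3.737578, sp=1, e=sp−y≈-2.737578; I≈0.440547, D=e−e_prev≈-5.040703; u=1/2·(-2.737578)+1/4·0.440547+3/4·(-5.040703)≈-5.039180; next y=-7/10·3.737578+3/4·(-5.039180)≈-6.395689
n=4: y≈-6.395689, sp=1, e=sp−y≈7.395689; I≈7.836236, D=e−e_prev≈10.133268; u=1/2·7.395689+1/4·7.836236+3/4·10.133268≈13.256854; next y=-7/10·(-6.395689)+3/4·13.256854≈14.419623
n=5: y≈14.419623, sp=1, e=sp−y≈-13.419623; I≈-5.583387, D=e−e_prev≈-20.815313; u=1/2·(-13.419623)+1/4·(-5.583387)+3/4·(-20.815313)≈-23.717143; next y=-7/10·14.419623+3/4·(-23.717143)≈-27.881594
n=6: y≈-27.881594, sp=2, e=sp−y≈29.881594; I≈24.298207, D=e−e_prev≈43.301217; u=1/2·29.881594+1/4·24.298207+3/4·43.301217≈53.491262; next y=-7/10·(-27.881594)+3/4·53.491262≈59.635562
n=7: y≈59.635562, sp=2, e=sp−y≈-57.635562; I≈-33.337355, D=e−e_prev≈-87.517156; u=1/2·(-57.635562)+1/4·(-33.337355)+3/4·(-87.517156)≈-102.789987; next y=-7/10·59.635562+3/4·(-102.789987)≈-118.837383

0 1 1.500 0.000
1 1 -0.688 1.125
2 1 3.767 -1.303
3 1 -5.039 3.738
4 1 13.257 -6.396
5 1 -23.717 14.420
6 2 53.491 -27.882
7 2 -102.790 59.636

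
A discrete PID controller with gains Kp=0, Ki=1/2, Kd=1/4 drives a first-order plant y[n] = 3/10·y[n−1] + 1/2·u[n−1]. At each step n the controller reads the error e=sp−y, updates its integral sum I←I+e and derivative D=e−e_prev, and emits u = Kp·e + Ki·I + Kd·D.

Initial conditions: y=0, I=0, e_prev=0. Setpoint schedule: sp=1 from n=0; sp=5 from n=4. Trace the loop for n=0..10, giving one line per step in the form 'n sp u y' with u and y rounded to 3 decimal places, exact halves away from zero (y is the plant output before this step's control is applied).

0 1 0.750 0.000
1 1 0.719 0.375
2 1 1.052 0.472
3 1 1.194 0.668
4 5 4.312 0.797
5 5 4.247 2.395
6 5 5.614 2.842
7 5 6.191 3.660
8 5 6.665 4.194
9 5 6.904 4.591
10 5 7.029 4.829

(exact arithmetic carried between steps; '≈' marks a value shown rounded to 6 d.p. or computed from one; I and e_prev carry over from the previous line; the table rounds u and y to 3 d.p., halves away from zero)
n=0: y=0, sp=1, e=sp−y=1; I=1, D=e−e_prev=1; u=0·1+1/2·1+1/4·1=0.75; next y=3/10·0+1/2·0.75=0.375
n=1: y=0.375, sp=1, e=sp−y=0.625; I=1.625, D=e−e_prev=-0.375; u=0·0.625+1/2·1.625+1/4·(-0.375)=0.71875; next y=3/10·0.375+1/2·0.71875=0.471875
n=2: y=0.471875, sp=1, e=sp−y=0.528125; I=2.153125, D=e−e_prev=-0.096875; u=0·0.528125+1/2·2.153125+1/4·(-0.096875)≈1.052344; next y=3/10·0.471875+1/2·1.052344≈0.667734
n=3: y≈0.667734, sp=1, e=sp−y≈0.332266; I≈2.485391, D=e−e_prev≈-0.195859; u=0·0.332266+1/2·2.485391+1/4·(-0.195859)≈1.193730; next y=3/10·0.667734+1/2·1.193730≈0.797186
n=4: y≈0.797186, sp=5, e=sp−y≈4.202814; I≈6.688205, D=e−e_prev≈3.870549; u=0·4.202814+1/2·6.688205+1/4·3.870549≈4.311740; next y=3/10·0.797186+1/2·4.311740≈2.395026
n=5: y≈2.395026, sp=5, e=sp−y≈2.604974; I≈9.293180, D=e−e_prev≈-1.597840; u=0·2.604974+1/2·9.293180+1/4·(-1.597840)≈4.247130; next y=3/10·2.395026+1/2·4.247130≈2.842073
n=6: y≈2.842073, sp=5, e=sp−y≈2.157927; I≈11.451107, D=e−e_prev≈-0.447047; u=0·2.157927+1/2·11.451107+1/4·(-0.447047)≈5.613792; next y=3/10·2.842073+1/2·5.613792≈3.659518
n=7: y≈3.659518, sp=5, e=sp−y≈1.340482; I≈12.791589, D=e−e_prev≈-0.817445; u=0·1.340482+1/2·12.791589+1/4·(-0.817445)≈6.191433; next y=3/10·3.659518+1/2·6.191433≈4.193572
n=8: y≈4.193572, sp=5, e=sp−y≈0.806428; I≈13.598017, D=e−e_prev≈-0.534054; u=0·0.806428+1/2·13.598017+1/4·(-0.534054)≈6.665495; next y=3/10·4.193572+1/2·6.665495≈4.590819
n=9: y≈4.590819, sp=5, e=sp−y≈0.409181; I≈14.007198, D=e−e_prev≈-0.397247; u=0·0.409181+1/2·14.007198+1/4·(-0.397247)≈6.904287; next y=3/10·4.590819+1/2·6.904287≈4.829389
n=10: y≈4.829389, sp=5, e=sp−y≈0.170611; I≈14.177809, D=e−e_prev≈-0.238570; u=0·0.170611+1/2·14.177809+1/4·(-0.238570)≈7.029262; next y=3/10·4.829389+1/2·7.029262≈4.963448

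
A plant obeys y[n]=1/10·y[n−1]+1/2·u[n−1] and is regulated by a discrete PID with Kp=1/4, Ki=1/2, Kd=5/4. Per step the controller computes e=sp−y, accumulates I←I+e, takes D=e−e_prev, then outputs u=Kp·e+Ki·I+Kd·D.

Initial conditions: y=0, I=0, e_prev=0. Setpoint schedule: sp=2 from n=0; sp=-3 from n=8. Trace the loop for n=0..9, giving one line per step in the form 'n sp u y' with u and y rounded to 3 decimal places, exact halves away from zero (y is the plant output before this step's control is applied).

(exact arithmetic carried between steps; '≈' marks a value shown rounded to 6 d.p. or computed from one; I and e_prev carry over from the previous line; the table rounds u and y to 3 d.p., halves away from zero)
n=0: y=0, sp=2, e=sp−y=2; I=2, D=e−e_prev=2; u=1/4·2+1/2·2+5/4·2=4; next y=1/10·0+1/2·4=2
n=1: y=2, sp=2, e=sp−y=0; I=2, D=e−e_prev=-2; u=1/4·0+1/2·2+5/4·(-2)=-1.5; next y=1/10·2+1/2·(-1.5)=-0.55
n=2: y=-0.55, sp=2, e=sp−y=2.55; I=4.55, D=e−e_prev=2.55; u=1/4·2.55+1/2·4.55+5/4·2.55=6.1; next y=1/10·(-0.55)+1/2·6.1=2.995
n=3: y=2.995, sp=2, e=sp−y=-0.995; I=3.555, D=e−e_prev=-3.545; u=1/4·(-0.995)+1/2·3.555+5/4·(-3.545)=-2.9025; next y=1/10·2.995+1/2·(-2.9025)=-1.15175
n=4: y=-1.15175, sp=2, e=sp−y=3.15175; I=6.70675, D=e−e_prev=4.14675; u=1/4·3.15175+1/2·6.70675+5/4·4.14675=9.32475; next y=1/10·(-1.15175)+1/2·9.32475=4.5472
n=5: y=4.5472, sp=2, e=sp−y=-2.5472; I=4.15955, D=e−e_prev=-5.69895; u=1/4·(-2.5472)+1/2·4.15955+5/4·(-5.69895)≈-5.680713; next y=1/10·4.5472+1/2·(-5.680713)≈-2.385636
n=6: y≈-2.385636, sp=2, e=sp−y≈4.385636; I≈8.545186, D=e−e_prev≈6.932836; u=1/4·4.385636+1/2·8.545186+5/4·6.932836≈14.035048; next y=1/10·(-2.385636)+1/2·14.035048≈6.778960
n=7: y≈6.778960, sp=2, e=sp−y≈-4.778960; I≈3.766226, D=e−e_prev≈-9.164596; u=1/4·(-4.778960)+1/2·3.766226+5/4·(-9.164596)≈-10.767372; next y=1/10·6.778960+1/2·(-10.767372)≈-4.705790
n=8: y≈-4.705790, sp=-3, e=sp−y≈1.705790; I≈5.472016, D=e−e_prev≈6.484750; u=1/4·1.705790+1/2·5.472016+5/4·6.484750≈11.268394; next y=1/10·(-4.705790)+1/2·11.268394≈5.163618
n=9: y≈5.163618, sp=-3, e=sp−y≈-8.163618; I≈-2.691601, D=e−e_prev≈-9.869408; u=1/4·(-8.163618)+1/2·(-2.691601)+5/4·(-9.869408)≈-15.723465; next y=1/10·5.163618+1/2·(-15.723465)≈-7.345371

0 2 4.000 0.000
1 2 -1.500 2.000
2 2 6.100 -0.550
3 2 -2.903 2.995
4 2 9.325 -1.152
5 2 -5.681 4.547
6 2 14.035 -2.386
7 2 -10.767 6.779
8 -3 11.268 -4.706
9 -3 -15.723 5.164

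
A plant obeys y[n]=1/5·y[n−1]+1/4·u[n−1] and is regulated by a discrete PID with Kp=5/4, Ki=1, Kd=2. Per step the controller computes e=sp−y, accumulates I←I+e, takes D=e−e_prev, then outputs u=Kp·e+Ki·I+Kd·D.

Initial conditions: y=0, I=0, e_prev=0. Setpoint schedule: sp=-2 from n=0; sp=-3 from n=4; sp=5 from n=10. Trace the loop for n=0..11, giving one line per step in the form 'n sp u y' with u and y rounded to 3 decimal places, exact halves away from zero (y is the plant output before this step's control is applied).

(exact arithmetic carried between steps; '≈' marks a value shown rounded to 6 d.p. or computed from one; I and e_prev carry over from the previous line; the table rounds u and y to 3 d.p., halves away from zero)
n=0: y=0, sp=-2, e=sp−y=-2; I=-2, D=e−e_prev=-2; u=5/4·(-2)+1·(-2)+2·(-2)=-8.5; next y=1/5·0+1/4·(-8.5)=-2.125
n=1: y=-2.125, sp=-2, e=sp−y=0.125; I=-1.875, D=e−e_prev=2.125; u=5/4·0.125+1·(-1.875)+2·2.125=2.53125; next y=1/5·(-2.125)+1/4·2.53125≈0.207813
n=2: y≈0.207813, sp=-2, e=sp−y≈-2.207813; I≈-4.082813, D=e−e_prev≈-2.332813; u=5/4·(-2.207813)+1·(-4.082813)+2·(-2.332813)≈-11.508203; next y=1/5·0.207813+1/4·(-11.508203)≈-2.835488
n=3: y≈-2.835488, sp=-2, e=sp−y≈0.835488; I≈-3.247324, D=e−e_prev≈3.043301; u=5/4·0.835488+1·(-3.247324)+2·3.043301≈3.883638; next y=1/5·(-2.835488)+1/4·3.883638≈0.403812
n=4: y≈0.403812, sp=-3, e=sp−y≈-3.403812; I≈-6.651136, D=e−e_prev≈-4.239300; u=5/4·(-3.403812)+1·(-6.651136)+2·(-4.239300)≈-19.384501; next y=1/5·0.403812+1/4·(-19.384501)≈-4.765363
n=5: y≈-4.765363, sp=-3, e=sp−y≈1.765363; I≈-4.885773, D=e−e_prev≈5.169175; u=5/4·1.765363+1·(-4.885773)+2·5.169175≈7.659280; next y=1/5·(-4.765363)+1/4·7.659280≈0.961747
n=6: y≈0.961747, sp=-3, e=sp−y≈-3.961747; I≈-8.847520, D=e−e_prev≈-5.727110; u=5/4·(-3.961747)+1·(-8.847520)+2·(-5.727110)≈-25.253925; next y=1/5·0.961747+1/4·(-25.253925)≈-6.121132
n=7: y≈-6.121132, sp=-3, e=sp−y≈3.121132; I≈-5.726389, D=e−e_prev≈7.082879; u=5/4·3.121132+1·(-5.726389)+2·7.082879≈12.340784; next y=1/5·(-6.121132)+1/4·12.340784≈1.860970
n=8: y≈1.860970, sp=-3, e=sp−y≈-4.860970; I≈-10.587358, D=e−e_prev≈-7.982102; u=5/4·(-4.860970)+1·(-10.587358)+2·(-7.982102)≈-32.627774; next y=1/5·1.860970+1/4·(-32.627774)≈-7.784749
n=9: y≈-7.784749, sp=-3, e=sp−y≈4.784749; I≈-5.802609, D=e−e_prev≈9.645719; u=5/4·4.784749+1·(-5.802609)+2·9.645719≈19.469766; next y=1/5·(-7.784749)+1/4·19.469766≈3.310492
n=10: y≈3.310492, sp=5, e=sp−y≈1.689508; I≈-4.113101, D=e−e_prev≈-3.095241; u=5/4·1.689508+1·(-4.113101)+2·(-3.095241)≈-8.191697; next y=1/5·3.310492+1/4·(-8.191697)≈-1.385826
n=11: y≈-1.385826, sp=5, e=sp−y≈6.385826; I≈2.272725, D=e−e_prev≈4.696318; u=5/4·6.385826+1·2.272725+2·4.696318≈19.647643; next y=1/5·(-1.385826)+1/4·19.647643≈4.634746

0 -2 -8.500 0.000
1 -2 2.531 -2.125
2 -2 -11.508 0.208
3 -2 3.884 -2.835
4 -3 -19.385 0.404
5 -3 7.659 -4.765
6 -3 -25.254 0.962
7 -3 12.341 -6.121
8 -3 -32.628 1.861
9 -3 19.470 -7.785
10 5 -8.192 3.310
11 5 19.648 -1.386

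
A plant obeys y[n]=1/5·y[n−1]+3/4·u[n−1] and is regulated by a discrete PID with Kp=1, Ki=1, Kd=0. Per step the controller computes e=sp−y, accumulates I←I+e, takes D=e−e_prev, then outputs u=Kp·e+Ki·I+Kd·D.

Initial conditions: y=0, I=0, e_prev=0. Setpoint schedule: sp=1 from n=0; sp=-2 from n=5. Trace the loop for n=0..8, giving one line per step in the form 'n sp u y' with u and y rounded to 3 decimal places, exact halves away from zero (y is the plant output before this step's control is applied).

0 1 2.000 0.000
1 1 0.000 1.500
2 1 1.900 0.300
3 1 0.230 1.485
4 1 1.776 0.470
5 -2 -5.606 1.426
6 -2 1.659 -3.920
7 -2 -5.181 0.460
8 -2 0.867 -3.794

(exact arithmetic carried between steps; '≈' marks a value shown rounded to 6 d.p. or computed from one; I and e_prev carry over from the previous line; the table rounds u and y to 3 d.p., halves away from zero)
n=0: y=0, sp=1, e=sp−y=1; I=1, D=e−e_prev=1; u=1·1+1·1+0·1=2; next y=1/5·0+3/4·2=1.5
n=1: y=1.5, sp=1, e=sp−y=-0.5; I=0.5, D=e−e_prev=-1.5; u=1·(-0.5)+1·0.5+0·(-1.5)=0; next y=1/5·1.5+3/4·0=0.3
n=2: y=0.3, sp=1, e=sp−y=0.7; I=1.2, D=e−e_prev=1.2; u=1·0.7+1·1.2+0·1.2=1.9; next y=1/5·0.3+3/4·1.9=1.485
n=3: y=1.485, sp=1, e=sp−y=-0.485; I=0.715, D=e−e_prev=-1.185; u=1·(-0.485)+1·0.715+0·(-1.185)=0.23; next y=1/5·1.485+3/4·0.23=0.4695
n=4: y=0.4695, sp=1, e=sp−y=0.5305; I=1.2455, D=e−e_prev=1.0155; u=1·0.5305+1·1.2455+0·1.0155=1.776; next y=1/5·0.4695+3/4·1.776=1.4259
n=5: y=1.4259, sp=-2, e=sp−y=-3.4259; I=-2.1804, D=e−e_prev=-3.9564; u=1·(-3.4259)+1·(-2.1804)+0·(-3.9564)=-5.6063; next y=1/5·1.4259+3/4·(-5.6063)=-3.919545
n=6: y=-3.919545, sp=-2, e=sp−y=1.919545; I=-0.260855, D=e−e_prev=5.345445; u=1·1.919545+1·(-0.260855)+0·5.345445=1.65869; next y=1/5·(-3.919545)+3/4·1.65869≈0.460109
n=7: y≈0.460109, sp=-2, e=sp−y≈-2.460109; I≈-2.720964, D=e−e_prev≈-4.379654; u=1·(-2.460109)+1·(-2.720964)+0·(-4.379654)≈-5.181072; next y=1/5·0.460109+3/4·(-5.181072)≈-3.793782
n=8: y≈-3.793782, sp=-2, e=sp−y≈1.793782; I≈-0.927181, D=e−e_prev≈4.253891; u=1·1.793782+1·(-0.927181)+0·4.253891≈0.866601; next y=1/5·(-3.793782)+3/4·0.866601≈-0.108806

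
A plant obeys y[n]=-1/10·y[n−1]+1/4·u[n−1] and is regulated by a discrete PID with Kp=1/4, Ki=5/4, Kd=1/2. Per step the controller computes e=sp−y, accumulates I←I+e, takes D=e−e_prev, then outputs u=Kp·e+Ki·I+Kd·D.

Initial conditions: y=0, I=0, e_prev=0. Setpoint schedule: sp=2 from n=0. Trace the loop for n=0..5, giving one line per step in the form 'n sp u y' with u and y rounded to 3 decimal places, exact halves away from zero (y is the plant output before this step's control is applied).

0 2 4.000 0.000
1 2 3.500 1.000
2 2 5.700 0.775
3 2 5.974 1.348
4 2 7.053 1.359
5 2 7.323 1.627

(exact arithmetic carried between steps; '≈' marks a value shown rounded to 6 d.p. or computed from one; I and e_prev carry over from the previous line; the table rounds u and y to 3 d.p., halves away from zero)
n=0: y=0, sp=2, e=sp−y=2; I=2, D=e−e_prev=2; u=1/4·2+5/4·2+1/2·2=4; next y=-1/10·0+1/4·4=1
n=1: y=1, sp=2, e=sp−y=1; I=3, D=e−e_prev=-1; u=1/4·1+5/4·3+1/2·(-1)=3.5; next y=-1/10·1+1/4·3.5=0.775
n=2: y=0.775, sp=2, e=sp−y=1.225; I=4.225, D=e−e_prev=0.225; u=1/4·1.225+5/4·4.225+1/2·0.225=5.7; next y=-1/10·0.775+1/4·5.7=1.3475
n=3: y=1.3475, sp=2, e=sp−y=0.6525; I=4.8775, D=e−e_prev=-0.5725; u=1/4·0.6525+5/4·4.8775+1/2·(-0.5725)=5.97375; next y=-1/10·1.3475+1/4·5.97375≈1.358688
n=4: y≈1.358688, sp=2, e=sp−y≈0.641313; I≈5.518813, D=e−e_prev≈-0.011188; u=1/4·0.641313+5/4·5.518813+1/2·(-0.011188)≈7.05325; next y=-1/10·1.358688+1/4·7.05325≈1.627444
n=5: y≈1.627444, sp=2, e=sp−y≈0.372556; I≈5.891369, D=e−e_prev≈-0.268756; u=1/4·0.372556+5/4·5.891369+1/2·(-0.268756)≈7.322972; next y=-1/10·1.627444+1/4·7.322972≈1.667999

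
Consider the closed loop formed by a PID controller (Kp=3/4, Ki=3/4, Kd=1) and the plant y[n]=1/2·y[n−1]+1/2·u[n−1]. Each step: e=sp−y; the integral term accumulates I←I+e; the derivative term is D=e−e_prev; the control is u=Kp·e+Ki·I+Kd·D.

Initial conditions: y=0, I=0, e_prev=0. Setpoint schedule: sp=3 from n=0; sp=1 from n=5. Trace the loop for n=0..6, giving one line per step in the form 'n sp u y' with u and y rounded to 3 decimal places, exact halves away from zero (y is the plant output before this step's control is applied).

0 3 7.500 0.000
1 3 -2.625 3.750
2 3 8.531 0.563
3 3 -2.789 4.547
4 3 9.205 0.879
5 1 -8.280 5.042
6 1 11.504 -1.619

(exact arithmetic carried between steps; '≈' marks a value shown rounded to 6 d.p. or computed from one; I and e_prev carry over from the previous line; the table rounds u and y to 3 d.p., halves away from zero)
n=0: y=0, sp=3, e=sp−y=3; I=3, D=e−e_prev=3; u=3/4·3+3/4·3+1·3=7.5; next y=1/2·0+1/2·7.5=3.75
n=1: y=3.75, sp=3, e=sp−y=-0.75; I=2.25, D=e−e_prev=-3.75; u=3/4·(-0.75)+3/4·2.25+1·(-3.75)=-2.625; next y=1/2·3.75+1/2·(-2.625)=0.5625
n=2: y=0.5625, sp=3, e=sp−y=2.4375; I=4.6875, D=e−e_prev=3.1875; u=3/4·2.4375+3/4·4.6875+1·3.1875=8.53125; next y=1/2·0.5625+1/2·8.53125=4.546875
n=3: y=4.546875, sp=3, e=sp−y=-1.546875; I=3.140625, D=e−e_prev=-3.984375; u=3/4·(-1.546875)+3/4·3.140625+1·(-3.984375)≈-2.789063; next y=1/2·4.546875+1/2·(-2.789063)≈0.878906
n=4: y≈0.878906, sp=3, e=sp−y≈2.121094; I≈5.261719, D=e−e_prev≈3.667969; u=3/4·2.121094+3/4·5.261719+1·3.667969≈9.205078; next y=1/2·0.878906+1/2·9.205078≈5.041992
n=5: y≈5.041992, sp=1, e=sp−y≈-4.041992; I≈1.219727, D=e−e_prev≈-6.163086; u=3/4·(-4.041992)+3/4·1.219727+1·(-6.163086)≈-8.279785; next y=1/2·5.041992+1/2·(-8.279785)≈-1.618896
n=6: y≈-1.618896, sp=1, e=sp−y≈2.618896; I≈3.838623, D=e−e_prev≈6.660889; u=3/4·2.618896+3/4·3.838623+1·6.660889≈11.504028; next y=1/2·(-1.618896)+1/2·11.504028≈4.942566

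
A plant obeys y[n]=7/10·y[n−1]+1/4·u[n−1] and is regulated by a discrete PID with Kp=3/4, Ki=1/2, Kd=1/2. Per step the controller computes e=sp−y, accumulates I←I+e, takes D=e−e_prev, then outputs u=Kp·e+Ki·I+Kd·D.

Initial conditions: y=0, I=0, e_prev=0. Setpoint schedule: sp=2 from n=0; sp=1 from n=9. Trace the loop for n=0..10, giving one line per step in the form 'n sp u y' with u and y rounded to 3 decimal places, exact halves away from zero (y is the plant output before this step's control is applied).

0 2 3.500 0.000
1 2 1.969 0.875
2 2 2.567 1.105
3 2 2.586 1.415
4 2 2.645 1.637
5 2 2.640 1.807
6 2 2.615 1.925
7 2 2.578 2.001
8 2 2.538 2.045
9 1 0.751 2.066
10 1 1.485 1.634

(exact arithmetic carried between steps; '≈' marks a value shown rounded to 6 d.p. or computed from one; I and e_prev carry over from the previous line; the table rounds u and y to 3 d.p., halves away from zero)
n=0: y=0, sp=2, e=sp−y=2; I=2, D=e−e_prev=2; u=3/4·2+1/2·2+1/2·2=3.5; next y=7/10·0+1/4·3.5=0.875
n=1: y=0.875, sp=2, e=sp−y=1.125; I=3.125, D=e−e_prev=-0.875; u=3/4·1.125+1/2·3.125+1/2·(-0.875)=1.96875; next y=7/10·0.875+1/4·1.96875≈1.104688
n=2: y≈1.104688, sp=2, e=sp−y≈0.895313; I≈4.020313, D=e−e_prev≈-0.229688; u=3/4·0.895313+1/2·4.020313+1/2·(-0.229688)≈2.566797; next y=7/10·1.104688+1/4·2.566797≈1.414980
n=3: y≈1.414980, sp=2, e=sp−y≈0.585020; I≈4.605332, D=e−e_prev≈-0.310293; u=3/4·0.585020+1/2·4.605332+1/2·(-0.310293)≈2.586284; next y=7/10·1.414980+1/4·2.586284≈1.637057
n=4: y≈1.637057, sp=2, e=sp−y≈0.362943; I≈4.968275, D=e−e_prev≈-0.222077; u=3/4·0.362943+1/2·4.968275+1/2·(-0.222077)≈2.645306; next y=7/10·1.637057+1/4·2.645306≈1.807267
n=5: y≈1.807267, sp=2, e=sp−y≈0.192733; I≈5.161008, D=e−e_prev≈-0.170209; u=3/4·0.192733+1/2·5.161008+1/2·(-0.170209)≈2.639949; next y=7/10·1.807267+1/4·2.639949≈1.925074
n=6: y≈1.925074, sp=2, e=sp−y≈0.074926; I≈5.235934, D=e−e_prev≈-0.117807; u=3/4·0.074926+1/2·5.235934+1/2·(-0.117807)≈2.615258; next y=7/10·1.925074+1/4·2.615258≈2.001366
n=7: y≈2.001366, sp=2, e=sp−y≈-0.001366; I≈5.234568, D=e−e_prev≈-0.076292; u=3/4·(-0.001366)+1/2·5.234568+1/2·(-0.076292)≈2.578113; next y=7/10·2.001366+1/4·2.578113≈2.045485
n=8: y≈2.045485, sp=2, e=sp−y≈-0.045485; I≈5.189083, D=e−e_prev≈-0.044118; u=3/4·(-0.045485)+1/2·5.189083+1/2·(-0.044118)≈2.538369; next y=7/10·2.045485+1/4·2.538369≈2.066431
n=9: y≈2.066431, sp=1, e=sp−y≈-1.066431; I≈4.122652, D=e−e_prev≈-1.020947; u=3/4·(-1.066431)+1/2·4.122652+1/2·(-1.020947)≈0.751029; next y=7/10·2.066431+1/4·0.751029≈1.634259
n=10: y≈1.634259, sp=1, e=sp−y≈-0.634259; I≈3.488392, D=e−e_prev≈0.432172; u=3/4·(-0.634259)+1/2·3.488392+1/2·0.432172≈1.484588; next y=7/10·1.634259+1/4·1.484588≈1.515128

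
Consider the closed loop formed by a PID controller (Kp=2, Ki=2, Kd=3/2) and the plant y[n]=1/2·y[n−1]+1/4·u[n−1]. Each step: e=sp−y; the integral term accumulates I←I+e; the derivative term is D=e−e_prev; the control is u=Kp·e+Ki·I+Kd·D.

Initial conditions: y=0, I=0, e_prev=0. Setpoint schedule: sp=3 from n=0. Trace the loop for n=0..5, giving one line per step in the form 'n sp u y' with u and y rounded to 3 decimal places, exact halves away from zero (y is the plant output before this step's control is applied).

(exact arithmetic carried between steps; '≈' marks a value shown rounded to 6 d.p. or computed from one; I and e_prev carry over from the previous line; the table rounds u and y to 3 d.p., halves away from zero)
n=0: y=0, sp=3, e=sp−y=3; I=3, D=e−e_prev=3; u=2·3+2·3+3/2·3=16.5; next y=1/2·0+1/4·16.5=4.125
n=1: y=4.125, sp=3, e=sp−y=-1.125; I=1.875, D=e−e_prev=-4.125; u=2·(-1.125)+2·1.875+3/2·(-4.125)=-4.6875; next y=1/2·4.125+1/4·(-4.6875)=0.890625
n=2: y=0.890625, sp=3, e=sp−y=2.109375; I=3.984375, D=e−e_prev=3.234375; u=2·2.109375+2·3.984375+3/2·3.234375≈17.039063; next y=1/2·0.890625+1/4·17.039063≈4.705078
n=3: y≈4.705078, sp=3, e=sp−y≈-1.705078; I≈2.279297, D=e−e_prev≈-3.814453; u=2·(-1.705078)+2·2.279297+3/2·(-3.814453)≈-4.573242; next y=1/2·4.705078+1/4·(-4.573242)≈1.209229
n=4: y≈1.209229, sp=3, e=sp−y≈1.790771; I≈4.070068, D=e−e_prev≈3.495850; u=2·1.790771+2·4.070068+3/2·3.495850≈16.965454; next y=1/2·1.209229+1/4·16.965454≈4.845978
n=5: y≈4.845978, sp=3, e=sp−y≈-1.845978; I≈2.224091, D=e−e_prev≈-3.636749; u=2·(-1.845978)+2·2.224091+3/2·(-3.636749)≈-4.698898; next y=1/2·4.845978+1/4·(-4.698898)≈1.248264

0 3 16.500 0.000
1 3 -4.688 4.125
2 3 17.039 0.891
3 3 -4.573 4.705
4 3 16.965 1.209
5 3 -4.699 4.846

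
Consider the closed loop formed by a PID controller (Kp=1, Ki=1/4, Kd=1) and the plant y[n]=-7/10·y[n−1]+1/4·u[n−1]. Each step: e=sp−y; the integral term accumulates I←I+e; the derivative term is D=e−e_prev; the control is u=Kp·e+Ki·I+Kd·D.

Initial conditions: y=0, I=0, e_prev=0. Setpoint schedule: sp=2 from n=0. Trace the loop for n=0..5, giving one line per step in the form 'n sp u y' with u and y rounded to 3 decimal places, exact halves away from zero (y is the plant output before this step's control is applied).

0 2 4.500 0.000
1 2 0.469 1.125
2 2 5.852 -0.670
3 2 -1.131 1.932
4 2 9.515 -1.635
5 2 -4.751 3.524

(exact arithmetic carried between steps; '≈' marks a value shown rounded to 6 d.p. or computed from one; I and e_prev carry over from the previous line; the table rounds u and y to 3 d.p., halves away from zero)
n=0: y=0, sp=2, e=sp−y=2; I=2, D=e−e_prev=2; u=1·2+1/4·2+1·2=4.5; next y=-7/10·0+1/4·4.5=1.125
n=1: y=1.125, sp=2, e=sp−y=0.875; I=2.875, D=e−e_prev=-1.125; u=1·0.875+1/4·2.875+1·(-1.125)=0.46875; next y=-7/10·1.125+1/4·0.46875≈-0.670313
n=2: y≈-0.670313, sp=2, e=sp−y≈2.670313; I≈5.545313, D=e−e_prev≈1.795313; u=1·2.670313+1/4·5.545313+1·1.795313≈5.851953; next y=-7/10·(-0.670313)+1/4·5.851953≈1.932207
n=3: y≈1.932207, sp=2, e=sp−y≈0.067793; I≈5.613105, D=e−e_prev≈-2.602520; u=1·0.067793+1/4·5.613105+1·(-2.602520)≈-1.131450; next y=-7/10·1.932207+1/4·(-1.131450)≈-1.635407
n=4: y≈-1.635407, sp=2, e=sp−y≈3.635407; I≈9.248513, D=e−e_prev≈3.567615; u=1·3.635407+1/4·9.248513+1·3.567615≈9.515150; next y=-7/10·(-1.635407)+1/4·9.515150≈3.523573
n=5: y≈3.523573, sp=2, e=sp−y≈-1.523573; I≈7.724940, D=e−e_prev≈-5.158980; u=1·(-1.523573)+1/4·7.724940+1·(-5.158980)≈-4.751318; next y=-7/10·3.523573+1/4·(-4.751318)≈-3.654330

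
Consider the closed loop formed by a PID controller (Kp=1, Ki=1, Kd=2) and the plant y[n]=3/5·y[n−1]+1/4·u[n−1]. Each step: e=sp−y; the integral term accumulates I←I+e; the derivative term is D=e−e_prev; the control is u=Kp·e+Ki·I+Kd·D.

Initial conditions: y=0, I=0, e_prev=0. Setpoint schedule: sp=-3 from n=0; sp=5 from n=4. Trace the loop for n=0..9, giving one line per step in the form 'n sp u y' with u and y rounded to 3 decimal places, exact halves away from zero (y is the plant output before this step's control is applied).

(exact arithmetic carried between steps; '≈' marks a value shown rounded to 6 d.p. or computed from one; I and e_prev carry over from the previous line; the table rounds u and y to 3 d.p., halves away from zero)
n=0: y=0, sp=-3, e=sp−y=-3; I=-3, D=e−e_prev=-3; u=1·(-3)+1·(-3)+2·(-3)=-12; next y=3/5·0+1/4·(-12)=-3
n=1: y=-3, sp=-3, e=sp−y=0; I=-3, D=e−e_prev=3; u=1·0+1·(-3)+2·3=3; next y=3/5·(-3)+1/4·3=-1.05
n=2: y=-1.05, sp=-3, e=sp−y=-1.95; I=-4.95, D=e−e_prev=-1.95; u=1·(-1.95)+1·(-4.95)+2·(-1.95)=-10.8; next y=3/5·(-1.05)+1/4·(-10.8)=-3.33
n=3: y=-3.33, sp=-3, e=sp−y=0.33; I=-4.62, D=e−e_prev=2.28; u=1·0.33+1·(-4.62)+2·2.28=0.27; next y=3/5·(-3.33)+1/4·0.27=-1.9305
n=4: y=-1.9305, sp=5, e=sp−y=6.9305; I=2.3105, D=e−e_prev=6.6005; u=1·6.9305+1·2.3105+2·6.6005=22.442; next y=3/5·(-1.9305)+1/4·22.442=4.4522
n=5: y=4.4522, sp=5, e=sp−y=0.5478; I=2.8583, D=e−e_prev=-6.3827; u=1·0.5478+1·2.8583+2·(-6.3827)=-9.3593; next y=3/5·4.4522+1/4·(-9.3593)=0.331495
n=6: y=0.331495, sp=5, e=sp−y=4.668505; I=7.526805, D=e−e_prev=4.120705; u=1·4.668505+1·7.526805+2·4.120705=20.43672; next y=3/5·0.331495+1/4·20.43672=5.308077
n=7: y=5.308077, sp=5, e=sp−y=-0.308077; I=7.218728, D=e−e_prev=-4.976582; u=1·(-0.308077)+1·7.218728+2·(-4.976582)=-3.042513; next y=3/5·5.308077+1/4·(-3.042513)≈2.424218
n=8: y≈2.424218, sp=5, e=sp−y≈2.575782; I≈9.794510, D=e−e_prev≈2.883859; u=1·2.575782+1·9.794510+2·2.883859≈18.138010; next y=3/5·2.424218+1/4·18.138010≈5.989033
n=9: y≈5.989033, sp=5, e=sp−y≈-0.989033; I≈8.805477, D=e−e_prev≈-3.564815; u=1·(-0.989033)+1·8.805477+2·(-3.564815)≈0.686813; next y=3/5·5.989033+1/4·0.686813≈3.765123

0 -3 -12.000 0.000
1 -3 3.000 -3.000
2 -3 -10.800 -1.050
3 -3 0.270 -3.330
4 5 22.442 -1.931
5 5 -9.359 4.452
6 5 20.437 0.331
7 5 -3.043 5.308
8 5 18.138 2.424
9 5 0.687 5.989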